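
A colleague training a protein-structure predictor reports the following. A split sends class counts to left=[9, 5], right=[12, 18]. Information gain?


Parent = [21, 23], H_parent = 0.9985
H_left = 0.9403 (n=14), H_right = 0.971 (n=30)
H_children = (14/44)·0.9403 + (30/44)·0.971 = 0.9612
IG = 0.9985 - 0.9612 = 0.0373

0.0373


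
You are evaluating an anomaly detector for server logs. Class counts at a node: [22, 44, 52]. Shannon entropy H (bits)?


Probabilities: [22/118, 44/118, 52/118] ≈ [0.1864, 0.3729, 0.4407]
H = -((22/118)·log₂(22/118) + (44/118)·log₂(44/118) + (52/118)·log₂(52/118))
  = 1.5034 bits

1.5034 bits


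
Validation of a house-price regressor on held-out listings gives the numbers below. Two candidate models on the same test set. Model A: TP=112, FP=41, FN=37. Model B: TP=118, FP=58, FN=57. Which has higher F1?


Model A: P=112/153=0.732, R=112/149=0.7517, F1=2PR/(P+R)=2TP/(2TP+FP+FN)=224/302=0.7417
Model B: P=118/176=0.6705, R=118/175=0.6743, F1=2PR/(P+R)=2TP/(2TP+FP+FN)=236/351=0.6724
0.7417 > 0.6724 → Model A

Model A


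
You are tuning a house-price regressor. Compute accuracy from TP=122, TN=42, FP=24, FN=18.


Accuracy = (TP+TN)/(TP+TN+FP+FN)
= (122+42)/(206)
= 164/206 = 79.61%

79.61%


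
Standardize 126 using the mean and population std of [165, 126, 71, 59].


μ = 105.25, σ = 42.7573
z = (126 - 105.25)/42.7573 = 0.4853

0.4853


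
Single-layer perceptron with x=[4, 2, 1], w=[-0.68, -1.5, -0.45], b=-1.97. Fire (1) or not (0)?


z = (4)·(-0.68) + (2)·(-1.5) + (1)·(-0.45) - 1.97
  = -8.14
step(z) = 0 (z<0)

0


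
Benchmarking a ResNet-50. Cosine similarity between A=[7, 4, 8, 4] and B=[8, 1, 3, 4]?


A·B = 7·8 + 4·1 + 8·3 + 4·4 = 100
‖A‖ = √145 = 12.0416, ‖B‖ = √90 = 9.4868
cos = 100/(√145·√90) = 100/√13050 = 0.8754

0.8754


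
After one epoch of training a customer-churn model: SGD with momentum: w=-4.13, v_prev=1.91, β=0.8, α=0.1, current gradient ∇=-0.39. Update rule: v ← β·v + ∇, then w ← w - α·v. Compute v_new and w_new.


v_new = 0.8·1.91 - 0.39 = 1.528 - 0.39 = 1.138
w_new = -4.13 - 0.1·1.138 = -4.13 - 0.1138 = -4.2438

v_new=1.138, w_new=-4.2438


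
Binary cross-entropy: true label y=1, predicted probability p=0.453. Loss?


BCE = -[y·ln(p) + (1-y)·ln(1-p)]
= -1·ln(0.453) - 0
= -ln(0.453) = 0.7919

0.7919


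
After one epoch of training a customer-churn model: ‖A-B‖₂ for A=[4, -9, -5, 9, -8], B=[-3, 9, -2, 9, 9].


d = √((4+ 3)² + (-9-9)² + (-5+ 2)² + (9-9)² + (-8-9)²)
  = √(49 + 324 + 9 + 0 + 289)
  = √671 = 25.9037

25.9037


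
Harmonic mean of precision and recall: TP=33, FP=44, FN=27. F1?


Precision = 33/77 = 0.4286
Recall = 33/60 = 0.55
F1 = 2·P·R/(P+R) = 2·TP/(2·TP+FP+FN) = 66/(66+44+27) = 66/137 = 0.4818

0.4818


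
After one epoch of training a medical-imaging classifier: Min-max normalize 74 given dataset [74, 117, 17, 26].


min=17, max=117
(74-17)/(117-17) = 57/100 = 0.57

0.57


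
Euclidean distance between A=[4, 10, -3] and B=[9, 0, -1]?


d = √((4-9)² + (10-0)² + (-3+ 1)²)
  = √(25 + 100 + 4)
  = √129 = 11.3578

11.3578


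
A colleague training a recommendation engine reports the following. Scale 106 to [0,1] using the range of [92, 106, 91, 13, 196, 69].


min=13, max=196
(106-13)/(196-13) = 93/183 = 0.5082

0.5082


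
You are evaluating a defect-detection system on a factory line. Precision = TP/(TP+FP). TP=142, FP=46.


Precision = TP/(TP+FP)
= 142/(142+46)
= 142/188 = 75.53%

75.53%


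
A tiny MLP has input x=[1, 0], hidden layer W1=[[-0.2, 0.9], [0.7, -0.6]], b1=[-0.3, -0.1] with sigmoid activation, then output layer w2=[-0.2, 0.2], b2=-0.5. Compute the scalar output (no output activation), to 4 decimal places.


z1[0] = (-0.2)·(1) + (0.9)·(0) - 0.3 = -0.5
z1[1] = (0.7)·(1) + (-0.6)·(0) - 0.1 = 0.6
h = sigmoid(z1) = [0.3775, 0.6457]
output = (-0.2)·(0.3775) + (0.2)·(0.6457) - 0.5 = -0.4464

-0.4464


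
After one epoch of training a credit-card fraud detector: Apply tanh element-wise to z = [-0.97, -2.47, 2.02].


tanh(-0.97) = -0.7487
tanh(-2.47) = -0.9858
tanh(2.02) = 0.9654
result = [-0.7487, -0.9858, 0.9654]

[-0.7487, -0.9858, 0.9654]


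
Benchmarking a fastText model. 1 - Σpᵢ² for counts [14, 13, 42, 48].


Probabilities: [14/117, 13/117, 42/117, 48/117] ≈ [0.1197, 0.1111, 0.359, 0.4103]
Σpᵢ² = (196 + 169 + 1764 + 2304)/117² = 4433/13689
Gini = 1 - Σpᵢ² = 1 - 4433/13689 = 0.6762

0.6762


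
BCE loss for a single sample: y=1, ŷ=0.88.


BCE = -[y·ln(p) + (1-y)·ln(1-p)]
= -1·ln(0.88) - 0
= -ln(0.88) = 0.1278

0.1278


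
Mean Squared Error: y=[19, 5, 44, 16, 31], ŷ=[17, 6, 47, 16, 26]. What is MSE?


Squared errors: (19-17)²=4, (5-6)²=1, (44-47)²=9, (16-16)²=0, (31-26)²=25
Sum = 39
MSE = 39/5 = 39/5

39/5


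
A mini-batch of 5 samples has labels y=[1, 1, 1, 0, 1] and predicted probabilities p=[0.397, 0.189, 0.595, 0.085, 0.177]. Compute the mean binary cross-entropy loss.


L[0] = -ln(0.397) = 0.9238
L[1] = -ln(0.189) = 1.666
L[2] = -ln(0.595) = 0.5192
L[3] = -ln(1-0.085) = -ln(0.915) = 0.0888
L[4] = -ln(0.177) = 1.7316
mean = (0.9238 + 1.666 + 0.5192 + 0.0888 + 1.7316)/5 = 0.9859

0.9859


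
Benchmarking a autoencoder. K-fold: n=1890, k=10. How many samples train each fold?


Fold size = 1890/10 = 189
Training per fold = 1890 - 189 = 1701

1701


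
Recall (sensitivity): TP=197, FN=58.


Recall = TP/(TP+FN)
= 197/(197+58)
= 197/255 = 77.25%

77.25%


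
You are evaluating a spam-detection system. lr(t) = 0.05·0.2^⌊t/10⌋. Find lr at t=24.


n_drops = ⌊24/10⌋ = 2
lr = 0.05·0.2^2 = 0.05·0.04 = 0.002

0.002


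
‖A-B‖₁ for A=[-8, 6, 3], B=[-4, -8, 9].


d = |-8+ 4| + |6+ 8| + |3-9|
  = 4 + 14 + 6
  = 24

24


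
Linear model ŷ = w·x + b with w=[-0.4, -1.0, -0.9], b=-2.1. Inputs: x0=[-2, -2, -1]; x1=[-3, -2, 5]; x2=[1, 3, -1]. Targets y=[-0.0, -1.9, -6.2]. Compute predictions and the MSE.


ŷ0 = (-0.4)·(-2) + (-1.0)·(-2) + (-0.9)·(-1) - 2.1 = 1.6
ŷ1 = (-0.4)·(-3) + (-1.0)·(-2) + (-0.9)·(5) - 2.1 = -3.4
ŷ2 = (-0.4)·(1) + (-1.0)·(3) + (-0.9)·(-1) - 2.1 = -4.6
errors² = [2.56, 2.25, 2.56]
MSE = 7.3700/3 = 2.4567

2.4567


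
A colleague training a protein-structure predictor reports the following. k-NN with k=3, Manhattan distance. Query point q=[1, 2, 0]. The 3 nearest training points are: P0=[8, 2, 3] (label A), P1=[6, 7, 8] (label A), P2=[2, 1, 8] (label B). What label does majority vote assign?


d(q,P0) = 10  (label A)
d(q,P1) = 18  (label A)
d(q,P2) = 10  (label B)
Votes: A=2, B=1
Majority → A

A


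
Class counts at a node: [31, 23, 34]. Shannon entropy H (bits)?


Probabilities: [31/88, 23/88, 34/88] ≈ [0.3523, 0.2614, 0.3864]
H = -((31/88)·log₂(31/88) + (23/88)·log₂(23/88) + (34/88)·log₂(34/88))
  = 1.5663 bits

1.5663 bits


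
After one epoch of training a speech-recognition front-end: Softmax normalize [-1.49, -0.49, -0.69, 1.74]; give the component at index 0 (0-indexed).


Exponentials: e^-1.49=0.2254, e^-0.49=0.6126, e^-0.69=0.5016, e^1.74=5.6973
Sum = 7.0369
Softmax = [0.032, 0.0871, 0.0713, 0.8096]
p[0] = 0.2254/7.0369 = 0.032

0.032


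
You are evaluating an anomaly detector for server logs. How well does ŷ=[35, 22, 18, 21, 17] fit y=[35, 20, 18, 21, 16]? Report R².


ȳ = 22
SS_res = Σ(y-ŷ)² = 5
SS_tot = Σ(y-ȳ)² = 226
R² = 1 - SS_res/SS_tot = 1 - 0.0221 = 0.9779

0.9779


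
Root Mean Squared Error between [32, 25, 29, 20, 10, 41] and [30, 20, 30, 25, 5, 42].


MSE = 81/6 = 13.5
RMSE = √(81/6) = 3.6742

3.6742


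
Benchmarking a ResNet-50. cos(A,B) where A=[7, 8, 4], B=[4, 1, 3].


A·B = 7·4 + 8·1 + 4·3 = 48
‖A‖ = √129 = 11.3578, ‖B‖ = √26 = 5.099
cos = 48/(√129·√26) = 48/√3354 = 0.8288

0.8288


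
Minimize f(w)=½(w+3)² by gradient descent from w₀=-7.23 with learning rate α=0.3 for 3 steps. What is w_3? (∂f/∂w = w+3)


step 1: grad = -7.23+3 = -4.23; w = -7.23 - 0.3·(-4.23) = -5.961
step 2: grad = -5.961+3 = -2.961; w = -5.961 - 0.3·(-2.961) = -5.0727
step 3: grad = -5.0727+3 = -2.0727; w = -5.0727 - 0.3·(-2.0727) = -4.45089

-4.45089


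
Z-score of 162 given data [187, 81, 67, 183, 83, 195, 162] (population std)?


μ = 136.8571, σ = 52.8568
z = (162 - 136.8571)/52.8568 = 0.4757

0.4757


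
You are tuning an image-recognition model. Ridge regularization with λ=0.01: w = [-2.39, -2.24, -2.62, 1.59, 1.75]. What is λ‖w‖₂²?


‖w‖₂² = (-2.39)² + (-2.24)² + (-2.62)² + (1.59)² + (1.75)²
     = 5.7121 + 5.0176 + 6.8644 + 2.5281 + 3.0625
     = 23.1847
λ·‖w‖₂² = 0.01·23.1847 = 0.231847

0.231847


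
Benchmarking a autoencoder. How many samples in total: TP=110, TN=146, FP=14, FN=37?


Total = TP + TN + FP + FN
= 110 + 146 + 14 + 37
= 307
(Predicted positive: 124, predicted negative: 183)

307


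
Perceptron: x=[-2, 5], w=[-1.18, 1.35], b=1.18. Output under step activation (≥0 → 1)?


z = (-2)·(-1.18) + (5)·(1.35) + 1.18
  = 10.29
step(z) = 1 (z≥0)

1


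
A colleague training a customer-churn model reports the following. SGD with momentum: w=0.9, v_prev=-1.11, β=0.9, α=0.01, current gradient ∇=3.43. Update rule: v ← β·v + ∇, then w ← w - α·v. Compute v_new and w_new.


v_new = 0.9·-1.11 + 3.43 = -0.999 + 3.43 = 2.431
w_new = 0.9 - 0.01·2.431 = 0.9 - 0.02431 = 0.87569

v_new=2.431, w_new=0.87569


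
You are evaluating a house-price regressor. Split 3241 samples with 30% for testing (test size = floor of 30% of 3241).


Test = ⌊3241·30/100⌋ = 972
Train = 3241 - 972 = 2269

Train: 2269, Test: 972


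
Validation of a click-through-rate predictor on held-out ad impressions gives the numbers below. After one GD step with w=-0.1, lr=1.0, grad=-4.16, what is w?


w_new = w - α·∇
= -0.1 - 1.0·-4.16
= -0.1 + 4.16
= 4.06

4.06


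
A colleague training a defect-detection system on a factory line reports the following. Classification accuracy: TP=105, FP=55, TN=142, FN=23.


Accuracy = (TP+TN)/(TP+TN+FP+FN)
= (105+142)/(325)
= 247/325 = 76.0%

76.0%


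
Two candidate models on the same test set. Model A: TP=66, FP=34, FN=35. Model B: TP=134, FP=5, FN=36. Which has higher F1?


Model A: P=66/100=0.66, R=66/101=0.6535, F1=2PR/(P+R)=2TP/(2TP+FP+FN)=132/201=0.6567
Model B: P=134/139=0.964, R=134/170=0.7882, F1=2PR/(P+R)=2TP/(2TP+FP+FN)=268/309=0.8673
0.6567 < 0.8673 → Model B

Model B


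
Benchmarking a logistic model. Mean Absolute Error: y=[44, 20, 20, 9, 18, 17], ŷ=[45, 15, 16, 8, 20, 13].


Absolute errors: |44-45|=1, |20-15|=5, |20-16|=4, |9-8|=1, |18-20|=2, |17-13|=4
Sum = 17
MAE = 17/6 = 17/6

17/6


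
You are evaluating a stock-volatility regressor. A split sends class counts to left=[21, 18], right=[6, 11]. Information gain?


Parent = [27, 29], H_parent = 0.9991
H_left = 0.9957 (n=39), H_right = 0.9367 (n=17)
H_children = (39/56)·0.9957 + (17/56)·0.9367 = 0.9778
IG = 0.9991 - 0.9778 = 0.0213

0.0213


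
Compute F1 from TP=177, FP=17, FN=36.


Precision = 177/194 = 0.9124
Recall = 177/213 = 0.831
F1 = 2·P·R/(P+R) = 2·TP/(2·TP+FP+FN) = 354/(354+17+36) = 354/407 = 0.8698

0.8698


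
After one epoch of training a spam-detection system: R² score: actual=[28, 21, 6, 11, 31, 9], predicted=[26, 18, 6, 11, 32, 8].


ȳ = 17.6667
SS_res = Σ(y-ŷ)² = 15
SS_tot = Σ(y-ȳ)² = 551.33
R² = 1 - SS_res/SS_tot = 1 - 0.0272 = 0.9728

0.9728


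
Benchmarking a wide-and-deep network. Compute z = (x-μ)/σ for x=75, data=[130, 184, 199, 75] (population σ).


μ = 147, σ = 48.8518
z = (75 - 147)/48.8518 = -1.4738

-1.4738


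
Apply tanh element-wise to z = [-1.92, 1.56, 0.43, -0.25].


tanh(-1.92) = -0.9579
tanh(1.56) = 0.9154
tanh(0.43) = 0.4053
tanh(-0.25) = -0.2449
result = [-0.9579, 0.9154, 0.4053, -0.2449]

[-0.9579, 0.9154, 0.4053, -0.2449]


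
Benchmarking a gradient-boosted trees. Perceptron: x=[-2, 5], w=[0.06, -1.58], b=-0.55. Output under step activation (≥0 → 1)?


z = (-2)·(0.06) + (5)·(-1.58) - 0.55
  = -8.57
step(z) = 0 (z<0)

0


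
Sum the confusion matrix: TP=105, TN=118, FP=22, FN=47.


Total = TP + TN + FP + FN
= 105 + 118 + 22 + 47
= 292
(Predicted positive: 127, predicted negative: 165)

292


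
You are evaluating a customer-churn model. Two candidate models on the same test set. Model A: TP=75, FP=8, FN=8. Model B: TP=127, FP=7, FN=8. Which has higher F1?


Model A: P=75/83=0.9036, R=75/83=0.9036, F1=2PR/(P+R)=2TP/(2TP+FP+FN)=150/166=0.9036
Model B: P=127/134=0.9478, R=127/135=0.9407, F1=2PR/(P+R)=2TP/(2TP+FP+FN)=254/269=0.9442
0.9036 < 0.9442 → Model B

Model B


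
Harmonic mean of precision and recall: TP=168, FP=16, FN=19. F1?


Precision = 168/184 = 0.913
Recall = 168/187 = 0.8984
F1 = 2·P·R/(P+R) = 2·TP/(2·TP+FP+FN) = 336/(336+16+19) = 336/371 = 0.9057

0.9057


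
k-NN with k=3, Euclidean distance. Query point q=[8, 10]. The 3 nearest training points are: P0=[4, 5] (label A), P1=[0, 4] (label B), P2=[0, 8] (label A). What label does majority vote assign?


d(q,P0) = 6.4031  (label A)
d(q,P1) = 10.0  (label B)
d(q,P2) = 8.2462  (label A)
Votes: A=2, B=1
Majority → A

A


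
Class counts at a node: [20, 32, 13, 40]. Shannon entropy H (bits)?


Probabilities: [20/105, 32/105, 13/105, 40/105] ≈ [0.1905, 0.3048, 0.1238, 0.381]
H = -((20/105)·log₂(20/105) + (32/105)·log₂(32/105) + (13/105)·log₂(13/105) + (40/105)·log₂(40/105))
  = 1.8817 bits

1.8817 bits


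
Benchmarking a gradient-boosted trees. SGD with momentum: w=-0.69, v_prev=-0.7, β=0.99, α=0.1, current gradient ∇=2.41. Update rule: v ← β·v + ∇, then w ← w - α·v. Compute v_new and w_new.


v_new = 0.99·-0.7 + 2.41 = -0.693 + 2.41 = 1.717
w_new = -0.69 - 0.1·1.717 = -0.69 - 0.1717 = -0.8617

v_new=1.717, w_new=-0.8617


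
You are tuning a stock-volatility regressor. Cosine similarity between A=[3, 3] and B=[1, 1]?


A·B = 3·1 + 3·1 = 6
‖A‖ = √18 = 4.2426, ‖B‖ = √2 = 1.4142
cos = 6/(√18·√2) = 6/√36 = 1.0

1.0


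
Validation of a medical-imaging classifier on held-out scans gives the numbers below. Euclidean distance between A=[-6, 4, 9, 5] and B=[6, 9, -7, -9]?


d = √((-6-6)² + (4-9)² + (9+ 7)² + (5+ 9)²)
  = √(144 + 25 + 256 + 196)
  = √621 = 24.9199

24.9199


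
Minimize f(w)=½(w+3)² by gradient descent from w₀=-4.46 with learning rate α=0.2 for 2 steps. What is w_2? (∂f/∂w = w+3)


step 1: grad = -4.46+3 = -1.46; w = -4.46 - 0.2·(-1.46) = -4.168
step 2: grad = -4.168+3 = -1.168; w = -4.168 - 0.2·(-1.168) = -3.9344

-3.9344


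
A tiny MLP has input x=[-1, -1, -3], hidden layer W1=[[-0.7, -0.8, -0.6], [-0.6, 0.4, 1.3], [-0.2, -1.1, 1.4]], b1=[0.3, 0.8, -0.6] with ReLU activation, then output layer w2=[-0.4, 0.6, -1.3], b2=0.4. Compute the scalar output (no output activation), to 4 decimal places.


z1[0] = (-0.7)·(-1) + (-0.8)·(-1) + (-0.6)·(-3) + 0.3 = 3.6
z1[1] = (-0.6)·(-1) + (0.4)·(-1) + (1.3)·(-3) + 0.8 = -2.9
z1[2] = (-0.2)·(-1) + (-1.1)·(-1) + (1.4)·(-3) - 0.6 = -3.5
h = ReLU(z1) = [3.6, 0.0, 0.0]
output = (-0.4)·(3.6) + (0.6)·(0.0) + (-1.3)·(0.0) + 0.4 = -1.04

-1.04


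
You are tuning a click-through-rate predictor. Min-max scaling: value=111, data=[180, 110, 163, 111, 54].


min=54, max=180
(111-54)/(180-54) = 57/126 = 0.4524

0.4524


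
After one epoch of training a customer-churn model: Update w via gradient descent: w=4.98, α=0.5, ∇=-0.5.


w_new = w - α·∇
= 4.98 - 0.5·-0.5
= 4.98 + 0.25
= 5.23

5.23


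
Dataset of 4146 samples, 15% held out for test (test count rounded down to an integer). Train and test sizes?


Test = ⌊4146·15/100⌋ = 621
Train = 4146 - 621 = 3525

Train: 3525, Test: 621


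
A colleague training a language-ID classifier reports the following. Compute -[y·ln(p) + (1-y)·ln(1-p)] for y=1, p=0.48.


BCE = -[y·ln(p) + (1-y)·ln(1-p)]
= -1·ln(0.48) - 0
= -ln(0.48) = 0.734

0.734


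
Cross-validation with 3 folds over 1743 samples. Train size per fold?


Fold size = 1743/3 = 581
Training per fold = 1743 - 581 = 1162

1162


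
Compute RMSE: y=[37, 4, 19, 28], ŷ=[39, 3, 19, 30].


MSE = 9/4 = 2.25
RMSE = √(9/4) = 1.5

1.5


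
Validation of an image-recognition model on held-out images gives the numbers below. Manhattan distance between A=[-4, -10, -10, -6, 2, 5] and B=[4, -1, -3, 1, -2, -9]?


d = |-4-4| + |-10+ 1| + |-10+ 3| + |-6-1| + |2+ 2| + |5+ 9|
  = 8 + 9 + 7 + 7 + 4 + 14
  = 49

49


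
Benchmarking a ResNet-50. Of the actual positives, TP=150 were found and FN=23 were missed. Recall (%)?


Recall = TP/(TP+FN)
= 150/(150+23)
= 150/173 = 86.71%

86.71%


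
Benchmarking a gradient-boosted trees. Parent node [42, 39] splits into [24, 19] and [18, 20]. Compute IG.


Parent = [42, 39], H_parent = 0.999
H_left = 0.9902 (n=43), H_right = 0.998 (n=38)
H_children = (43/81)·0.9902 + (38/81)·0.998 = 0.9939
IG = 0.999 - 0.9939 = 0.0051

0.0051


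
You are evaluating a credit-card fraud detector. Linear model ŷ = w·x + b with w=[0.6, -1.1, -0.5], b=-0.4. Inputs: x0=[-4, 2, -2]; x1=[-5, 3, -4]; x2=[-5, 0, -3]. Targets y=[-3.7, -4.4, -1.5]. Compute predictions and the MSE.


ŷ0 = (0.6)·(-4) + (-1.1)·(2) + (-0.5)·(-2) - 0.4 = -4.0
ŷ1 = (0.6)·(-5) + (-1.1)·(3) + (-0.5)·(-4) - 0.4 = -4.7
ŷ2 = (0.6)·(-5) + (-1.1)·(0) + (-0.5)·(-3) - 0.4 = -1.9
errors² = [0.09, 0.09, 0.16]
MSE = 0.3400/3 = 0.1133

0.1133


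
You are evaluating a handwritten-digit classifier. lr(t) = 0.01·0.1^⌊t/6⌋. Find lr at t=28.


n_drops = ⌊28/6⌋ = 4
lr = 0.01·0.1^4 = 0.01·0.0001 = 0.000001

0.000001


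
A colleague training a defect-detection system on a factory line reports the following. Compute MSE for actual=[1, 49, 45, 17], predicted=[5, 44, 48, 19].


Squared errors: (1-5)²=16, (49-44)²=25, (45-48)²=9, (17-19)²=4
Sum = 54
MSE = 54/4 = 27/2

27/2


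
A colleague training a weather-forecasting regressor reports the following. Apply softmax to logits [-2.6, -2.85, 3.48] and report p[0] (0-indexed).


Exponentials: e^-2.6=0.0743, e^-2.85=0.0578, e^3.48=32.4597
Sum = 32.5918
Softmax = [0.0023, 0.0018, 0.9959]
p[0] = 0.0743/32.5918 = 0.0023

0.0023


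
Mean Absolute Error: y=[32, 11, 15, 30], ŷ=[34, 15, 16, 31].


Absolute errors: |32-34|=2, |11-15|=4, |15-16|=1, |30-31|=1
Sum = 8
MAE = 8/4 = 2

2


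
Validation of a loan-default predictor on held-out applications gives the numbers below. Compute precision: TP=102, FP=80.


Precision = TP/(TP+FP)
= 102/(102+80)
= 102/182 = 56.04%

56.04%


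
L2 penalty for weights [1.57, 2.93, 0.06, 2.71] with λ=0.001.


‖w‖₂² = (1.57)² + (2.93)² + (0.06)² + (2.71)²
     = 2.4649 + 8.5849 + 0.0036 + 7.3441
     = 18.3975
λ·‖w‖₂² = 0.001·18.3975 = 0.018398

0.018398


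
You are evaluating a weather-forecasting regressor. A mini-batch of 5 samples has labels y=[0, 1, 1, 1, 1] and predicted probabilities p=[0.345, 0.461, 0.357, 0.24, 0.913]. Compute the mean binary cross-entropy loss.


L[0] = -ln(1-0.345) = -ln(0.655) = 0.4231
L[1] = -ln(0.461) = 0.7744
L[2] = -ln(0.357) = 1.03
L[3] = -ln(0.24) = 1.4271
L[4] = -ln(0.913) = 0.091
mean = (0.4231 + 0.7744 + 1.03 + 1.4271 + 0.091)/5 = 0.7491

0.7491


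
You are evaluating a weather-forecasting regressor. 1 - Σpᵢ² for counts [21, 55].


Probabilities: [21/76, 55/76] ≈ [0.2763, 0.7237]
Σpᵢ² = (441 + 3025)/76² = 3466/5776
Gini = 1 - Σpᵢ² = 1 - 3466/5776 = 0.3999

0.3999


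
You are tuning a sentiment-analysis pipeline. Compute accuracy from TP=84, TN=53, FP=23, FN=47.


Accuracy = (TP+TN)/(TP+TN+FP+FN)
= (84+53)/(207)
= 137/207 = 66.18%

66.18%


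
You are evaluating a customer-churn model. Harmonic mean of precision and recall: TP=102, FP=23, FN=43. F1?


Precision = 102/125 = 0.816
Recall = 102/145 = 0.7034
F1 = 2·P·R/(P+R) = 2·TP/(2·TP+FP+FN) = 204/(204+23+43) = 204/270 = 0.7556

0.7556


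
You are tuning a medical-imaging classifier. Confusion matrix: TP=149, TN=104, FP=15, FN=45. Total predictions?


Total = TP + TN + FP + FN
= 149 + 104 + 15 + 45
= 313
(Predicted positive: 164, predicted negative: 149)

313


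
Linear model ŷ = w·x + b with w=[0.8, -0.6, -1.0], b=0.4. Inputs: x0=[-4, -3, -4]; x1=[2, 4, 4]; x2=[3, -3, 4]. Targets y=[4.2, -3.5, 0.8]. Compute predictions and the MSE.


ŷ0 = (0.8)·(-4) + (-0.6)·(-3) + (-1.0)·(-4) + 0.4 = 3.0
ŷ1 = (0.8)·(2) + (-0.6)·(4) + (-1.0)·(4) + 0.4 = -4.4
ŷ2 = (0.8)·(3) + (-0.6)·(-3) + (-1.0)·(4) + 0.4 = 0.6
errors² = [1.44, 0.81, 0.04]
MSE = 2.2900/3 = 0.7633

0.7633


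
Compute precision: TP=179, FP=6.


Precision = TP/(TP+FP)
= 179/(179+6)
= 179/185 = 96.76%

96.76%


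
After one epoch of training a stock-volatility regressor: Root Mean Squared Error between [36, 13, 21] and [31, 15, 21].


MSE = 29/3 = 9.6667
RMSE = √(29/3) = 3.1091

3.1091


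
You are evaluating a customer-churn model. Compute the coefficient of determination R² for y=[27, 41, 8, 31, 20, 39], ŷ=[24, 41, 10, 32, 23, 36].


ȳ = 27.6667
SS_res = Σ(y-ŷ)² = 32
SS_tot = Σ(y-ȳ)² = 763.33
R² = 1 - SS_res/SS_tot = 1 - 0.0419 = 0.9581

0.9581


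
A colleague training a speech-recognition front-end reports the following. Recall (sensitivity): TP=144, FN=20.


Recall = TP/(TP+FN)
= 144/(144+20)
= 144/164 = 87.8%

87.8%


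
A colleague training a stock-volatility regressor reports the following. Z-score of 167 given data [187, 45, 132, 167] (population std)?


μ = 132.75, σ = 54.3524
z = (167 - 132.75)/54.3524 = 0.6301

0.6301


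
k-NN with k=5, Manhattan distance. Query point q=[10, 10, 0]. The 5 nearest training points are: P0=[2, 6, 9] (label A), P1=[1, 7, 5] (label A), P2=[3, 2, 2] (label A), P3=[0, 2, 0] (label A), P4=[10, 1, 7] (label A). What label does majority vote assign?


d(q,P0) = 21  (label A)
d(q,P1) = 17  (label A)
d(q,P2) = 17  (label A)
d(q,P3) = 18  (label A)
d(q,P4) = 16  (label A)
Votes: A=5, B=0
Majority → A

A


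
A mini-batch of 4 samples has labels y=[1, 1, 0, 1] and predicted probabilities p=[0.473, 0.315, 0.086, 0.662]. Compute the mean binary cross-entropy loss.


L[0] = -ln(0.473) = 0.7487
L[1] = -ln(0.315) = 1.1552
L[2] = -ln(1-0.086) = -ln(0.914) = 0.0899
L[3] = -ln(0.662) = 0.4125
mean = (0.7487 + 1.1552 + 0.0899 + 0.4125)/4 = 0.6016

0.6016


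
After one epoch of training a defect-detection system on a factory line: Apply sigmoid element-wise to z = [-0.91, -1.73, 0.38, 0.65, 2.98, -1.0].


σ(-0.91) = 1/(1+e^0.91) = 0.287
σ(-1.73) = 1/(1+e^1.73) = 0.1506
σ(0.38) = 1/(1+e^-0.38) = 0.5939
σ(0.65) = 1/(1+e^-0.65) = 0.657
σ(2.98) = 1/(1+e^-2.98) = 0.9517
σ(-1.0) = 1/(1+e^1.0) = 0.2689
result = [0.287, 0.1506, 0.5939, 0.657, 0.9517, 0.2689]

[0.287, 0.1506, 0.5939, 0.657, 0.9517, 0.2689]


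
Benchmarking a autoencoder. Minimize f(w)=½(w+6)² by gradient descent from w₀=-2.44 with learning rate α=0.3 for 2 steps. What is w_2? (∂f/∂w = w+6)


step 1: grad = -2.44+6 = 3.56; w = -2.44 - 0.3·(3.56) = -3.508
step 2: grad = -3.508+6 = 2.492; w = -3.508 - 0.3·(2.492) = -4.2556

-4.2556


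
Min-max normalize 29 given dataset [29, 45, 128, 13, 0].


min=0, max=128
(29-0)/(128-0) = 29/128 = 0.2266

0.2266


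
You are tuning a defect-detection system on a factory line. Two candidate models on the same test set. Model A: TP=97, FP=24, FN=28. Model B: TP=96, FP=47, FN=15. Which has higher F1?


Model A: P=97/121=0.8017, R=97/125=0.776, F1=2PR/(P+R)=2TP/(2TP+FP+FN)=194/246=0.7886
Model B: P=96/143=0.6713, R=96/111=0.8649, F1=2PR/(P+R)=2TP/(2TP+FP+FN)=192/254=0.7559
0.7886 > 0.7559 → Model A

Model A


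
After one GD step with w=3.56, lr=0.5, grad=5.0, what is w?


w_new = w - α·∇
= 3.56 - 0.5·5.0
= 3.56 - 2.5
= 1.06

1.06


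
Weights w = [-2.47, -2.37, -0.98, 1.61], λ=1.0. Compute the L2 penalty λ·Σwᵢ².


‖w‖₂² = (-2.47)² + (-2.37)² + (-0.98)² + (1.61)²
     = 6.1009 + 5.6169 + 0.9604 + 2.5921
     = 15.2703
λ·‖w‖₂² = 1.0·15.2703 = 15.2703

15.2703


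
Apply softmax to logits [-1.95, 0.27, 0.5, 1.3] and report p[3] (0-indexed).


Exponentials: e^-1.95=0.1423, e^0.27=1.31, e^0.5=1.6487, e^1.3=3.6693
Sum = 6.7703
Softmax = [0.021, 0.1935, 0.2435, 0.542]
p[3] = 3.6693/6.7703 = 0.542

0.542


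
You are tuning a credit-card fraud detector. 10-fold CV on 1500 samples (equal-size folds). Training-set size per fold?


Fold size = 1500/10 = 150
Training per fold = 1500 - 150 = 1350

1350


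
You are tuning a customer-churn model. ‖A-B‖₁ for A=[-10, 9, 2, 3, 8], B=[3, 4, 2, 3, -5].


d = |-10-3| + |9-4| + |2-2| + |3-3| + |8+ 5|
  = 13 + 5 + 0 + 0 + 13
  = 31

31


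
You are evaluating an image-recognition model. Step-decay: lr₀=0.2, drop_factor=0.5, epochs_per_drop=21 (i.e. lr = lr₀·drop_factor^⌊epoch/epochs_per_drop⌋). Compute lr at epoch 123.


n_drops = ⌊123/21⌋ = 5
lr = 0.2·0.5^5 = 0.2·0.03125 = 0.00625

0.00625


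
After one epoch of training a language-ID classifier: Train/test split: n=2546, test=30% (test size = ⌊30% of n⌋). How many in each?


Test = ⌊2546·30/100⌋ = 763
Train = 2546 - 763 = 1783

Train: 1783, Test: 763


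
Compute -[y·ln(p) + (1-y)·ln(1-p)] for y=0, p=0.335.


BCE = -[y·ln(p) + (1-y)·ln(1-p)]
= -0 - 1·ln(1-0.335)
= -ln(0.665) = 0.408

0.408


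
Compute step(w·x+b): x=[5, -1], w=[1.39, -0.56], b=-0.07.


z = (5)·(1.39) + (-1)·(-0.56) - 0.07
  = 7.44
step(z) = 1 (z≥0)

1


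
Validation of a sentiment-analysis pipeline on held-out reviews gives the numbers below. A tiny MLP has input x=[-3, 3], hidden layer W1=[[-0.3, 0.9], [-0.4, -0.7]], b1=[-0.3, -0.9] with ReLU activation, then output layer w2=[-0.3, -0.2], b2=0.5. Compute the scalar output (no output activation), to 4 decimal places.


z1[0] = (-0.3)·(-3) + (0.9)·(3) - 0.3 = 3.3
z1[1] = (-0.4)·(-3) + (-0.7)·(3) - 0.9 = -1.8
h = ReLU(z1) = [3.3, 0.0]
output = (-0.3)·(3.3) + (-0.2)·(0.0) + 0.5 = -0.49

-0.49


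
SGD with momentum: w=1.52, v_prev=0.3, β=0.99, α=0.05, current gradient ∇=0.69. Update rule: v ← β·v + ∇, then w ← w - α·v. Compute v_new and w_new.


v_new = 0.99·0.3 + 0.69 = 0.297 + 0.69 = 0.987
w_new = 1.52 - 0.05·0.987 = 1.52 - 0.04935 = 1.47065

v_new=0.987, w_new=1.47065


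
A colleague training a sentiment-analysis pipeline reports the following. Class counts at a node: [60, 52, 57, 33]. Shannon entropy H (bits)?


Probabilities: [60/202, 52/202, 57/202, 33/202] ≈ [0.297, 0.2574, 0.2822, 0.1634]
H = -((60/202)·log₂(60/202) + (52/202)·log₂(52/202) + (57/202)·log₂(57/202) + (33/202)·log₂(33/202))
  = 1.9663 bits

1.9663 bits


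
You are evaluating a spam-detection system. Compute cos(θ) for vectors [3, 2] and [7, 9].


A·B = 3·7 + 2·9 = 39
‖A‖ = √13 = 3.6056, ‖B‖ = √130 = 11.4018
cos = 39/(√13·√130) = 39/√1690 = 0.9487

0.9487


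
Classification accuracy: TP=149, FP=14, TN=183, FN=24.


Accuracy = (TP+TN)/(TP+TN+FP+FN)
= (149+183)/(370)
= 332/370 = 89.73%

89.73%


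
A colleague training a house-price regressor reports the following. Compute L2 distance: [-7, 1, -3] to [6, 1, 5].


d = √((-7-6)² + (1-1)² + (-3-5)²)
  = √(169 + 0 + 64)
  = √233 = 15.2643

15.2643


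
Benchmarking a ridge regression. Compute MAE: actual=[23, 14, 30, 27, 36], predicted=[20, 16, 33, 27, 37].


Absolute errors: |23-20|=3, |14-16|=2, |30-33|=3, |27-27|=0, |36-37|=1
Sum = 9
MAE = 9/5 = 9/5

9/5


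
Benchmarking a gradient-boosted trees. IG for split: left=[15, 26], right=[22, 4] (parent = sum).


Parent = [37, 30], H_parent = 0.9921
H_left = 0.9474 (n=41), H_right = 0.6194 (n=26)
H_children = (41/67)·0.9474 + (26/67)·0.6194 = 0.8201
IG = 0.9921 - 0.8201 = 0.172

0.172


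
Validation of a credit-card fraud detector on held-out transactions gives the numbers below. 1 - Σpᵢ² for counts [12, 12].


Probabilities: [12/24, 12/24] ≈ [0.5, 0.5]
Σpᵢ² = (144 + 144)/24² = 288/576
Gini = 1 - Σpᵢ² = 1 - 288/576 = 0.5

0.5


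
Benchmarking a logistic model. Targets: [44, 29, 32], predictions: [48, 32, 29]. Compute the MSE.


Squared errors: (44-48)²=16, (29-32)²=9, (32-29)²=9
Sum = 34
MSE = 34/3 = 34/3

34/3


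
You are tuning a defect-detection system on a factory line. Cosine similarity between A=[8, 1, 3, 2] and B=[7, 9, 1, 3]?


A·B = 8·7 + 1·9 + 3·1 + 2·3 = 74
‖A‖ = √78 = 8.8318, ‖B‖ = √140 = 11.8322
cos = 74/(√78·√140) = 74/√10920 = 0.7081

0.7081


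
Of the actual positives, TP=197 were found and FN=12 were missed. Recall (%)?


Recall = TP/(TP+FN)
= 197/(197+12)
= 197/209 = 94.26%

94.26%


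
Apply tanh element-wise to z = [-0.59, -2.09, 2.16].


tanh(-0.59) = -0.5299
tanh(-2.09) = -0.9699
tanh(2.16) = 0.9737
result = [-0.5299, -0.9699, 0.9737]

[-0.5299, -0.9699, 0.9737]


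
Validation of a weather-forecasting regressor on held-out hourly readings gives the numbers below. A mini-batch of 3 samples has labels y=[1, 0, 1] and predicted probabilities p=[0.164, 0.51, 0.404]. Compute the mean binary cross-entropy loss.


L[0] = -ln(0.164) = 1.8079
L[1] = -ln(1-0.51) = -ln(0.49) = 0.7133
L[2] = -ln(0.404) = 0.9063
mean = (1.8079 + 0.7133 + 0.9063)/3 = 1.1425

1.1425


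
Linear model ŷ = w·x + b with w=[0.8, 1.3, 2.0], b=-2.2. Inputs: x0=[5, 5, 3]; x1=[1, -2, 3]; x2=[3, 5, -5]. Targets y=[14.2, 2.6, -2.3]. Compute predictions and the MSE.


ŷ0 = (0.8)·(5) + (1.3)·(5) + (2.0)·(3) - 2.2 = 14.3
ŷ1 = (0.8)·(1) + (1.3)·(-2) + (2.0)·(3) - 2.2 = 2.0
ŷ2 = (0.8)·(3) + (1.3)·(5) + (2.0)·(-5) - 2.2 = -3.3
errors² = [0.01, 0.36, 1.0]
MSE = 1.3700/3 = 0.4567

0.4567


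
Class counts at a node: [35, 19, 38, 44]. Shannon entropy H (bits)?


Probabilities: [35/136, 19/136, 38/136, 44/136] ≈ [0.2574, 0.1397, 0.2794, 0.3235]
H = -((35/136)·log₂(35/136) + (19/136)·log₂(19/136) + (38/136)·log₂(38/136) + (44/136)·log₂(44/136))
  = 1.9413 bits

1.9413 bits


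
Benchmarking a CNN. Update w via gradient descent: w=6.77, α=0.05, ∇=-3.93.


w_new = w - α·∇
= 6.77 - 0.05·-3.93
= 6.77 + 0.1965
= 6.9665

6.9665


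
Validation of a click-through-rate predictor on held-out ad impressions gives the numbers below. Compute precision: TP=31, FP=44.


Precision = TP/(TP+FP)
= 31/(31+44)
= 31/75 = 41.33%

41.33%


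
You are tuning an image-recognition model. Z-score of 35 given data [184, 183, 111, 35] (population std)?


μ = 128.25, σ = 61.4385
z = (35 - 128.25)/61.4385 = -1.5178

-1.5178


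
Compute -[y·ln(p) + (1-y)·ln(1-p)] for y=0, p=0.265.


BCE = -[y·ln(p) + (1-y)·ln(1-p)]
= -0 - 1·ln(1-0.265)
= -ln(0.735) = 0.3079

0.3079


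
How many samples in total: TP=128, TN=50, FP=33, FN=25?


Total = TP + TN + FP + FN
= 128 + 50 + 33 + 25
= 236
(Predicted positive: 161, predicted negative: 75)

236


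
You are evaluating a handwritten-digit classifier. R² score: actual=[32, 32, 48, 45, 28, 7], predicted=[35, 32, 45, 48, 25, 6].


ȳ = 32
SS_res = Σ(y-ŷ)² = 37
SS_tot = Σ(y-ȳ)² = 1066
R² = 1 - SS_res/SS_tot = 1 - 0.0347 = 0.9653

0.9653


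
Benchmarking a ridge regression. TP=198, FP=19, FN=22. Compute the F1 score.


Precision = 198/217 = 0.9124
Recall = 198/220 = 0.9
F1 = 2·P·R/(P+R) = 2·TP/(2·TP+FP+FN) = 396/(396+19+22) = 396/437 = 0.9062

0.9062


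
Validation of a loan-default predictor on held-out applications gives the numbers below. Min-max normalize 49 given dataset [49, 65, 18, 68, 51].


min=18, max=68
(49-18)/(68-18) = 31/50 = 0.62

0.62


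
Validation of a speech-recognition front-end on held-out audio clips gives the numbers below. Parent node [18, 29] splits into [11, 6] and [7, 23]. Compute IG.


Parent = [18, 29], H_parent = 0.9601
H_left = 0.9367 (n=17), H_right = 0.7838 (n=30)
H_children = (17/47)·0.9367 + (30/47)·0.7838 = 0.8391
IG = 0.9601 - 0.8391 = 0.121

0.121


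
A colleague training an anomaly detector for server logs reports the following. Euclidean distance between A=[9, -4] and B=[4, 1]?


d = √((9-4)² + (-4-1)²)
  = √(25 + 25)
  = √50 = 7.0711

7.0711


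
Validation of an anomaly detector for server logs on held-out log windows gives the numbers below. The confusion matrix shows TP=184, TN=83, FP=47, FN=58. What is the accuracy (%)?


Accuracy = (TP+TN)/(TP+TN+FP+FN)
= (184+83)/(372)
= 267/372 = 71.77%

71.77%


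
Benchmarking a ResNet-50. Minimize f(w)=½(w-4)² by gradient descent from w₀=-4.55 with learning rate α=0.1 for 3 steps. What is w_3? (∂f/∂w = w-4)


step 1: grad = -4.55-4 = -8.55; w = -4.55 - 0.1·(-8.55) = -3.695
step 2: grad = -3.695-4 = -7.695; w = -3.695 - 0.1·(-7.695) = -2.9255
step 3: grad = -2.9255-4 = -6.9255; w = -2.9255 - 0.1·(-6.9255) = -2.23295

-2.23295


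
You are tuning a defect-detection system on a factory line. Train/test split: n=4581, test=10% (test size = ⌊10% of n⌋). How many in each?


Test = ⌊4581·10/100⌋ = 458
Train = 4581 - 458 = 4123

Train: 4123, Test: 458


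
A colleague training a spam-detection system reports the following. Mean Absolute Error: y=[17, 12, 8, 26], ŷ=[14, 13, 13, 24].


Absolute errors: |17-14|=3, |12-13|=1, |8-13|=5, |26-24|=2
Sum = 11
MAE = 11/4 = 11/4

11/4


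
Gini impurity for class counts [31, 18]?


Probabilities: [31/49, 18/49] ≈ [0.6327, 0.3673]
Σpᵢ² = (961 + 324)/49² = 1285/2401
Gini = 1 - Σpᵢ² = 1 - 1285/2401 = 0.4648

0.4648


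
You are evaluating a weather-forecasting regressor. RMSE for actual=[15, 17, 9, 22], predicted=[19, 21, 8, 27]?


MSE = 58/4 = 14.5
RMSE = √(58/4) = 3.8079

3.8079


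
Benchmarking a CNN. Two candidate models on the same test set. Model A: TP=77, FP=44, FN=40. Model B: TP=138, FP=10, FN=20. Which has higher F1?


Model A: P=77/121=0.6364, R=77/117=0.6581, F1=2PR/(P+R)=2TP/(2TP+FP+FN)=154/238=0.6471
Model B: P=138/148=0.9324, R=138/158=0.8734, F1=2PR/(P+R)=2TP/(2TP+FP+FN)=276/306=0.902
0.6471 < 0.902 → Model B

Model B


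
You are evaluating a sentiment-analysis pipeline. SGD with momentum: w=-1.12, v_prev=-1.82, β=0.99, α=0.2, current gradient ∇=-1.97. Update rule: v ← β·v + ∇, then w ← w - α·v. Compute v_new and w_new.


v_new = 0.99·-1.82 - 1.97 = -1.8018 - 1.97 = -3.7718
w_new = -1.12 - 0.2·-3.7718 = -1.12 + 0.75436 = -0.36564

v_new=-3.7718, w_new=-0.36564


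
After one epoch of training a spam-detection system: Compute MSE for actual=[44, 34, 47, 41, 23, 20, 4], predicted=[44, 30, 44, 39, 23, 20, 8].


Squared errors: (44-44)²=0, (34-30)²=16, (47-44)²=9, (41-39)²=4, (23-23)²=0, (20-20)²=0, (4-8)²=16
Sum = 45
MSE = 45/7 = 45/7

45/7


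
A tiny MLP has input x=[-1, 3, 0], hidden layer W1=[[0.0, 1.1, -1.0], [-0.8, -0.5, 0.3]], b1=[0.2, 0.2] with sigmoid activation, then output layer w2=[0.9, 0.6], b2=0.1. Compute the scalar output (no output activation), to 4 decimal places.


z1[0] = (0.0)·(-1) + (1.1)·(3) + (-1.0)·(0) + 0.2 = 3.5
z1[1] = (-0.8)·(-1) + (-0.5)·(3) + (0.3)·(0) + 0.2 = -0.5
h = sigmoid(z1) = [0.9707, 0.3775]
output = (0.9)·(0.9707) + (0.6)·(0.3775) + 0.1 = 1.2001

1.2001


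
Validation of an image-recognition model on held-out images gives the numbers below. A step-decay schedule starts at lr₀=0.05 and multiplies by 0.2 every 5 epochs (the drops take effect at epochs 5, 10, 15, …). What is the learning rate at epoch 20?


n_drops = ⌊20/5⌋ = 4
lr = 0.05·0.2^4 = 0.05·0.0016 = 0.00008

0.00008


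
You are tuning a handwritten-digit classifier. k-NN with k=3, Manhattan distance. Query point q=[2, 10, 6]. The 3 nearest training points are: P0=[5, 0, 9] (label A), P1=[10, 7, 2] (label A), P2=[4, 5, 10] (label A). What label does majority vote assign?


d(q,P0) = 16  (label A)
d(q,P1) = 15  (label A)
d(q,P2) = 11  (label A)
Votes: A=3, B=0
Majority → A

A


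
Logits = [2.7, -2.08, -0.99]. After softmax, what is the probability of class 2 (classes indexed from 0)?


Exponentials: e^2.7=14.8797, e^-2.08=0.1249, e^-0.99=0.3716
Sum = 15.3762
Softmax = [0.9677, 0.0081, 0.0242]
p[2] = 0.3716/15.3762 = 0.0242

0.0242


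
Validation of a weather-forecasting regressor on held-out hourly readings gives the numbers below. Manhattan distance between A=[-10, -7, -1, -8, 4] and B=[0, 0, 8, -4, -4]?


d = |-10-0| + |-7-0| + |-1-8| + |-8+ 4| + |4+ 4|
  = 10 + 7 + 9 + 4 + 8
  = 38

38


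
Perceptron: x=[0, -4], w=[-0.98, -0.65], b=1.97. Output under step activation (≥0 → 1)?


z = (0)·(-0.98) + (-4)·(-0.65) + 1.97
  = 4.57
step(z) = 1 (z≥0)

1


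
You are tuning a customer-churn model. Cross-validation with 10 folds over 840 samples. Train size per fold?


Fold size = 840/10 = 84
Training per fold = 840 - 84 = 756

756


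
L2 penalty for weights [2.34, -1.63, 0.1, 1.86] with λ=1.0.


‖w‖₂² = (2.34)² + (-1.63)² + (0.1)² + (1.86)²
     = 5.4756 + 2.6569 + 0.01 + 3.4596
     = 11.6021
λ·‖w‖₂² = 1.0·11.6021 = 11.6021

11.6021


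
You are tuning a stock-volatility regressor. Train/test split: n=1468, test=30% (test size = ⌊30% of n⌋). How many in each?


Test = ⌊1468·30/100⌋ = 440
Train = 1468 - 440 = 1028

Train: 1028, Test: 440


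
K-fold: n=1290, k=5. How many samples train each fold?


Fold size = 1290/5 = 258
Training per fold = 1290 - 258 = 1032

1032


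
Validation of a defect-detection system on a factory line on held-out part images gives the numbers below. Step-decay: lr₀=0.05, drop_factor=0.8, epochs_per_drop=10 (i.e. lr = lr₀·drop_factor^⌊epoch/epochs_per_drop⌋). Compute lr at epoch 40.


n_drops = ⌊40/10⌋ = 4
lr = 0.05·0.8^4 = 0.05·0.4096 = 0.02048

0.02048


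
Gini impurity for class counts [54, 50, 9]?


Probabilities: [54/113, 50/113, 9/113] ≈ [0.4779, 0.4425, 0.0796]
Σpᵢ² = (2916 + 2500 + 81)/113² = 5497/12769
Gini = 1 - Σpᵢ² = 1 - 5497/12769 = 0.5695

0.5695


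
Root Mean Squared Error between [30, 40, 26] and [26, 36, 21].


MSE = 57/3 = 19
RMSE = √(57/3) = 4.3589

4.3589


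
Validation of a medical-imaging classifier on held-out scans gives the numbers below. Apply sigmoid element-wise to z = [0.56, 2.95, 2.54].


σ(0.56) = 1/(1+e^-0.56) = 0.6365
σ(2.95) = 1/(1+e^-2.95) = 0.9503
σ(2.54) = 1/(1+e^-2.54) = 0.9269
result = [0.6365, 0.9503, 0.9269]

[0.6365, 0.9503, 0.9269]


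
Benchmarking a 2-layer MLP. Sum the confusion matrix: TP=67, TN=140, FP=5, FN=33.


Total = TP + TN + FP + FN
= 67 + 140 + 5 + 33
= 245
(Predicted positive: 72, predicted negative: 173)

245


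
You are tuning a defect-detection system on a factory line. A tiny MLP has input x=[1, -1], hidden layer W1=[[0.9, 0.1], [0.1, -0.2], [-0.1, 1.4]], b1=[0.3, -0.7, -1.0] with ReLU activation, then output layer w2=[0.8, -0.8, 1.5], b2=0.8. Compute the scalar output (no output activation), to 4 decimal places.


z1[0] = (0.9)·(1) + (0.1)·(-1) + 0.3 = 1.1
z1[1] = (0.1)·(1) + (-0.2)·(-1) - 0.7 = -0.4
z1[2] = (-0.1)·(1) + (1.4)·(-1) - 1.0 = -2.5
h = ReLU(z1) = [1.1, 0.0, 0.0]
output = (0.8)·(1.1) + (-0.8)·(0.0) + (1.5)·(0.0) + 0.8 = 1.68

1.68


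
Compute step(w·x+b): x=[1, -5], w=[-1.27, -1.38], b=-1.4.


z = (1)·(-1.27) + (-5)·(-1.38) - 1.4
  = 4.23
step(z) = 1 (z≥0)

1


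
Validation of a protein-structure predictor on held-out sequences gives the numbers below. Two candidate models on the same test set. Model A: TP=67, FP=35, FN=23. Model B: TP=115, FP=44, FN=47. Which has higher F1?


Model A: P=67/102=0.6569, R=67/90=0.7444, F1=2PR/(P+R)=2TP/(2TP+FP+FN)=134/192=0.6979
Model B: P=115/159=0.7233, R=115/162=0.7099, F1=2PR/(P+R)=2TP/(2TP+FP+FN)=230/321=0.7165
0.6979 < 0.7165 → Model B

Model B
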